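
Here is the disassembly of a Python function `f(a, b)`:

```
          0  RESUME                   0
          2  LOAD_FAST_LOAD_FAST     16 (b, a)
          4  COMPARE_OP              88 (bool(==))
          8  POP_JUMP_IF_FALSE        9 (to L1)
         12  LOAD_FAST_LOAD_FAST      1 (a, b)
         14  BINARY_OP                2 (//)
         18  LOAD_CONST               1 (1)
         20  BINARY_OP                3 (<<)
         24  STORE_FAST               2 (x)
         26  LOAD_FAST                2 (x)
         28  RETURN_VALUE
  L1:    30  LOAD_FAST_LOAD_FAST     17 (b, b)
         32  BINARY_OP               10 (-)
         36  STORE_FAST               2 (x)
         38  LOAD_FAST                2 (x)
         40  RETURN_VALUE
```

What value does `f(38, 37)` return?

LOAD_FAST_LOAD_FAST b,a → push 37,38. Stack: [37, 38]
COMPARE_OP bool(==) → 37 vs 38 = False. Stack: [False]
POP_JUMP_IF_FALSE → pop False; jump. Stack: []
LOAD_FAST_LOAD_FAST b,b → push 37,37. Stack: [37, 37]
BINARY_OP - → 37 - 37 = 0. Stack: [0]
STORE_FAST x → x=0. Stack: []
LOAD_FAST x → push 0. Stack: [0]
RETURN_VALUE → return 0.

0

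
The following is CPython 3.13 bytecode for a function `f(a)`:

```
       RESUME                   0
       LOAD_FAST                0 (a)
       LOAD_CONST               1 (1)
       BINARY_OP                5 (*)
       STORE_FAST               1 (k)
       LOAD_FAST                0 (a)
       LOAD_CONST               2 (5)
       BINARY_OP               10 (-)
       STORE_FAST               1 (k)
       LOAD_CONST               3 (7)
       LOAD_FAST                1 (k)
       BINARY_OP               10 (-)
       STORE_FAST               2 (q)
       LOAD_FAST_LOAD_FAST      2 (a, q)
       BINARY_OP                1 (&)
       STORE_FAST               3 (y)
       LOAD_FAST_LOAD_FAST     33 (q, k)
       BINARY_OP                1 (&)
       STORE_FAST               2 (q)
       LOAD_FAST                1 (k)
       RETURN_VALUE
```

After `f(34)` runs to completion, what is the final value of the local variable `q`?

LOAD_FAST a → push 34. Stack: [34]
LOAD_CONST → push 1. Stack: [34, 1]
BINARY_OP * → 34 * 1 = 34. Stack: [34]
STORE_FAST k → k=34. Stack: []
LOAD_FAST a → push 34. Stack: [34]
LOAD_CONST → push 5. Stack: [34, 5]
BINARY_OP - → 34 - 5 = 29. Stack: [29]
STORE_FAST k → k=29. Stack: []
LOAD_CONST → push 7. Stack: [7]
LOAD_FAST k → push 29. Stack: [7, 29]
BINARY_OP - → 7 - 29 = -22. Stack: [-22]
STORE_FAST q → q=-22. Stack: []
LOAD_FAST_LOAD_FAST a,q → push 34,-22. Stack: [34, -22]
BINARY_OP & → 34 & -22 = 34. Stack: [34]
STORE_FAST y → y=34. Stack: []
LOAD_FAST_LOAD_FAST q,k → push -22,29. Stack: [-22, 29]
BINARY_OP & → -22 & 29 = 8. Stack: [8]
STORE_FAST q → q=8. Stack: []
LOAD_FAST k → push 29. Stack: [29]
RETURN_VALUE → return 29.

8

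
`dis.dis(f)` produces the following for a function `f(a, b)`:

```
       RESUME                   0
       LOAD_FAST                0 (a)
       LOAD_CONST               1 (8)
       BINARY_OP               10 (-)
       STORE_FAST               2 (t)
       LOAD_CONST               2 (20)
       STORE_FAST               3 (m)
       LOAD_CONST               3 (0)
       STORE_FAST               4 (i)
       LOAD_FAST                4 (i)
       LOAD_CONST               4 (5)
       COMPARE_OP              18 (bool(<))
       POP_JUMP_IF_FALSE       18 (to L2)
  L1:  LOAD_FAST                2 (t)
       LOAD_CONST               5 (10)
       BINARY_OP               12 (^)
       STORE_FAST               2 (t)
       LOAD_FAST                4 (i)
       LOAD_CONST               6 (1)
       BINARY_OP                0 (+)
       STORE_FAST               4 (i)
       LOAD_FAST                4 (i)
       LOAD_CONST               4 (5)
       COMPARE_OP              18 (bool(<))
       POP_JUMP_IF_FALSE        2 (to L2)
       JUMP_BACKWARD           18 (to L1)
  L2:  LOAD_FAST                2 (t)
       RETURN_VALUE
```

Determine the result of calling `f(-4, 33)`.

LOAD_FAST a → push -4
LOAD_CONST → push 8
BINARY_OP - → -4 - 8 = -12
STORE_FAST t → t=-12
LOAD_CONST → push 20
STORE_FAST m → m=20
LOAD_CONST → push 0
STORE_FAST i → i=0
LOAD_FAST i → push 0
LOAD_CONST → push 5
COMPARE_OP bool(<) → 0 vs 5 = True
POP_JUMP_IF_FALSE → pop True; no jump
LOAD_FAST t → push -12
LOAD_CONST → push 10
BINARY_OP ^ → -12 ^ 10 = -2
STORE_FAST t → t=-2
LOAD_FAST i → push 0
LOAD_CONST → push 1
BINARY_OP + → 0 + 1 = 1
STORE_FAST i → i=1
LOAD_FAST i → push 1
LOAD_CONST → push 5
COMPARE_OP bool(<) → 1 vs 5 = True
POP_JUMP_IF_FALSE → pop True; no jump
LOAD_FAST t → push -2
LOAD_CONST → push 10
BINARY_OP ^ → -2 ^ 10 = -12
STORE_FAST t → t=-12
LOAD_FAST i → push 1
LOAD_CONST → push 1
BINARY_OP + → 1 + 1 = 2
STORE_FAST i → i=2
LOAD_FAST i → push 2
LOAD_CONST → push 5
COMPARE_OP bool(<) → 2 vs 5 = True
POP_JUMP_IF_FALSE → pop True; no jump
LOAD_FAST t → push -12
LOAD_CONST → push 10
BINARY_OP ^ → -12 ^ 10 = -2
STORE_FAST t → t=-2
LOAD_FAST i → push 2
LOAD_CONST → push 1
BINARY_OP + → 2 + 1 = 3
STORE_FAST i → i=3
LOAD_FAST i → push 3
LOAD_CONST → push 5
COMPARE_OP bool(<) → 3 vs 5 = True
POP_JUMP_IF_FALSE → pop True; no jump
LOAD_FAST t → push -2
LOAD_CONST → push 10
BINARY_OP ^ → -2 ^ 10 = -12
STORE_FAST t → t=-12
LOAD_FAST i → push 3
LOAD_CONST → push 1
BINARY_OP + → 3 + 1 = 4
STORE_FAST i → i=4
LOAD_FAST i → push 4
LOAD_CONST → push 5
COMPARE_OP bool(<) → 4 vs 5 = True
POP_JUMP_IF_FALSE → pop True; no jump
LOAD_FAST t → push -12
LOAD_CONST → push 10
BINARY_OP ^ → -12 ^ 10 = -2
STORE_FAST t → t=-2
LOAD_FAST i → push 4
LOAD_CONST → push 1
BINARY_OP + → 4 + 1 = 5
STORE_FAST i → i=5
LOAD_FAST i → push 5
LOAD_CONST → push 5
COMPARE_OP bool(<) → 5 vs 5 = False
POP_JUMP_IF_FALSE → pop False; jump
LOAD_FAST t → push -2
RETURN_VALUE → return -2.

-2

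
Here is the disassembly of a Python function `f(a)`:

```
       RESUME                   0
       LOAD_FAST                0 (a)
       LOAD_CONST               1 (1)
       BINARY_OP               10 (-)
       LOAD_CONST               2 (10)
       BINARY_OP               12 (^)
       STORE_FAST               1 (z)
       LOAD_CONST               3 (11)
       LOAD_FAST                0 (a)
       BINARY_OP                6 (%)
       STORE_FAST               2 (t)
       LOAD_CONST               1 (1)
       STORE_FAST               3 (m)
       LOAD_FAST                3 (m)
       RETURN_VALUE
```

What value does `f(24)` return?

LOAD_FAST a → push 24. Stack: [24]
LOAD_CONST → push 1. Stack: [24, 1]
BINARY_OP - → 24 - 1 = 23. Stack: [23]
LOAD_CONST → push 10. Stack: [23, 10]
BINARY_OP ^ → 23 ^ 10 = 29. Stack: [29]
STORE_FAST z → z=29. Stack: []
LOAD_CONST → push 11. Stack: [11]
LOAD_FAST a → push 24. Stack: [11, 24]
BINARY_OP % → 11 % 24 = 11. Stack: [11]
STORE_FAST t → t=11. Stack: []
LOAD_CONST → push 1. Stack: [1]
STORE_FAST m → m=1. Stack: []
LOAD_FAST m → push 1. Stack: [1]
RETURN_VALUE → return 1.

1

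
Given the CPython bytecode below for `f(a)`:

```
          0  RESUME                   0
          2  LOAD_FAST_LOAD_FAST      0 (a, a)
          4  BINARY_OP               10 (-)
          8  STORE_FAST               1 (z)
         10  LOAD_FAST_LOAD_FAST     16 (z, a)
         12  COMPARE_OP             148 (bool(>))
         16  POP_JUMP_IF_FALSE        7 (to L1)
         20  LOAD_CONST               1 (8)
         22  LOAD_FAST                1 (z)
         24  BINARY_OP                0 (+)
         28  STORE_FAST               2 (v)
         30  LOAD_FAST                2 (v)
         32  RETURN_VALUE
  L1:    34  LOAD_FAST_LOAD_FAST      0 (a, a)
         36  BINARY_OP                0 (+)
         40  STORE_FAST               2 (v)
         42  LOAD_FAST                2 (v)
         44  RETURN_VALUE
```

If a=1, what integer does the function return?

LOAD_FAST_LOAD_FAST a,a → push 1,1. Stack: [1, 1]
BINARY_OP - → 1 - 1 = 0. Stack: [0]
STORE_FAST z → z=0. Stack: []
LOAD_FAST_LOAD_FAST z,a → push 0,1. Stack: [0, 1]
COMPARE_OP bool(>) → 0 vs 1 = False. Stack: [False]
POP_JUMP_IF_FALSE → pop False; jump. Stack: []
LOAD_FAST_LOAD_FAST a,a → push 1,1. Stack: [1, 1]
BINARY_OP + → 1 + 1 = 2. Stack: [2]
STORE_FAST v → v=2. Stack: []
LOAD_FAST v → push 2. Stack: [2]
RETURN_VALUE → return 2.

2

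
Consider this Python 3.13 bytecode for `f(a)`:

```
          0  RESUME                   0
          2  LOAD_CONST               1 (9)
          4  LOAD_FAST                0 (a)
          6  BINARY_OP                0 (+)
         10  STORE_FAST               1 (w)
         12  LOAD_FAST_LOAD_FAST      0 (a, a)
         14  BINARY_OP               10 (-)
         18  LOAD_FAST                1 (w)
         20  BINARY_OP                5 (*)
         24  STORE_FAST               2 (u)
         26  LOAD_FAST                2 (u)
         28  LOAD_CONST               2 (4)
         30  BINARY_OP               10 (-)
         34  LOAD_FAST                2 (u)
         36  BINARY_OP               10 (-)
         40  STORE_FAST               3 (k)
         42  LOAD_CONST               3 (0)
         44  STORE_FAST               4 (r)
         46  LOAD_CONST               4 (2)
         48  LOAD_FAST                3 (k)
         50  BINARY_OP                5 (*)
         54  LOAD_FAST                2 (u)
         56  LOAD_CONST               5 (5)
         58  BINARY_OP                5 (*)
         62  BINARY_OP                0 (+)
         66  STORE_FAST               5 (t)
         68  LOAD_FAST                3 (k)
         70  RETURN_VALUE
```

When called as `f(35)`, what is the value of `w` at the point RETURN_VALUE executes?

44

LOAD_CONST → push 9. Stack: [9]
LOAD_FAST a → push 35. Stack: [9, 35]
BINARY_OP + → 9 + 35 = 44. Stack: [44]
STORE_FAST w → w=44. Stack: []
LOAD_FAST_LOAD_FAST a,a → push 35,35. Stack: [35, 35]
BINARY_OP - → 35 - 35 = 0. Stack: [0]
LOAD_FAST w → push 44. Stack: [0, 44]
BINARY_OP * → 0 * 44 = 0. Stack: [0]
STORE_FAST u → u=0. Stack: []
LOAD_FAST u → push 0. Stack: [0]
LOAD_CONST → push 4. Stack: [0, 4]
BINARY_OP - → 0 - 4 = -4. Stack: [-4]
LOAD_FAST u → push 0. Stack: [-4, 0]
BINARY_OP - → -4 - 0 = -4. Stack: [-4]
STORE_FAST k → k=-4. Stack: []
LOAD_CONST → push 0. Stack: [0]
STORE_FAST r → r=0. Stack: []
LOAD_CONST → push 2. Stack: [2]
LOAD_FAST k → push -4. Stack: [2, -4]
BINARY_OP * → 2 * -4 = -8. Stack: [-8]
LOAD_FAST u → push 0. Stack: [-8, 0]
LOAD_CONST → push 5. Stack: [-8, 0, 5]
BINARY_OP * → 0 * 5 = 0. Stack: [-8, 0]
BINARY_OP + → -8 + 0 = -8. Stack: [-8]
STORE_FAST t → t=-8. Stack: []
LOAD_FAST k → push -4. Stack: [-4]
RETURN_VALUE → return -4.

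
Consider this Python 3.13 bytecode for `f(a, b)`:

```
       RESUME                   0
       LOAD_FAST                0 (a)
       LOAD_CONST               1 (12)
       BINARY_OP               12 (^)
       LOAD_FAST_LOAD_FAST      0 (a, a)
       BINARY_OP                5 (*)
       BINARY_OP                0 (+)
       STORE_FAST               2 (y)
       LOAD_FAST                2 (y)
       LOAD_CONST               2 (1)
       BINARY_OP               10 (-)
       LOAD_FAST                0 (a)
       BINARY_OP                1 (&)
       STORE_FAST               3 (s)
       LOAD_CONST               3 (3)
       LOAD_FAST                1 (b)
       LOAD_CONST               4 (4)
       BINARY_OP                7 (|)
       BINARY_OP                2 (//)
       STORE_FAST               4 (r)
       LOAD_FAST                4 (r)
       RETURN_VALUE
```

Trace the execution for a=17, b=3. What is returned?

LOAD_FAST a → push 17. Stack: [17]
LOAD_CONST → push 12. Stack: [17, 12]
BINARY_OP ^ → 17 ^ 12 = 29. Stack: [29]
LOAD_FAST_LOAD_FAST a,a → push 17,17. Stack: [29, 17, 17]
BINARY_OP * → 17 * 17 = 289. Stack: [29, 289]
BINARY_OP + → 29 + 289 = 318. Stack: [318]
STORE_FAST y → y=318. Stack: []
LOAD_FAST y → push 318. Stack: [318]
LOAD_CONST → push 1. Stack: [318, 1]
BINARY_OP - → 318 - 1 = 317. Stack: [317]
LOAD_FAST a → push 17. Stack: [317, 17]
BINARY_OP & → 317 & 17 = 17. Stack: [17]
STORE_FAST s → s=17. Stack: []
LOAD_CONST → push 3. Stack: [3]
LOAD_FAST b → push 3. Stack: [3, 3]
LOAD_CONST → push 4. Stack: [3, 3, 4]
BINARY_OP | → 3 | 4 = 7. Stack: [3, 7]
BINARY_OP // → 3 // 7 = 0. Stack: [0]
STORE_FAST r → r=0. Stack: []
LOAD_FAST r → push 0. Stack: [0]
RETURN_VALUE → return 0.

0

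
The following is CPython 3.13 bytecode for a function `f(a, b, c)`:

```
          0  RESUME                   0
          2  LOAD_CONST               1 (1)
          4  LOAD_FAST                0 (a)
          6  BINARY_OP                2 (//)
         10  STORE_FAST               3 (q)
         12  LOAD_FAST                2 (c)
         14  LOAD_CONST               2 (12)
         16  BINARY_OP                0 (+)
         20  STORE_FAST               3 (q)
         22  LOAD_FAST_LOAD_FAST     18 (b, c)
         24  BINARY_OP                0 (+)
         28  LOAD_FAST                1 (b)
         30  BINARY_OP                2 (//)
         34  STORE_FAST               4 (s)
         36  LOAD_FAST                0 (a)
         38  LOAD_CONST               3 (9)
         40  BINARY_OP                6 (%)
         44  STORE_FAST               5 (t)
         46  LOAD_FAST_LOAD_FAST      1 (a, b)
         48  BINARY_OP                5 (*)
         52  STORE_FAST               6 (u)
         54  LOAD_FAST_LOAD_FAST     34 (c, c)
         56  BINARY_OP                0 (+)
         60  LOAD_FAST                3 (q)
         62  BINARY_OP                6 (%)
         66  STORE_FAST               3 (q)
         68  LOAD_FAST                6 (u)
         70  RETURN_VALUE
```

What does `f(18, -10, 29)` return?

-180

LOAD_CONST → push 1. Stack: [1]
LOAD_FAST a → push 18. Stack: [1, 18]
BINARY_OP // → 1 // 18 = 0. Stack: [0]
STORE_FAST q → q=0. Stack: []
LOAD_FAST c → push 29. Stack: [29]
LOAD_CONST → push 12. Stack: [29, 12]
BINARY_OP + → 29 + 12 = 41. Stack: [41]
STORE_FAST q → q=41. Stack: []
LOAD_FAST_LOAD_FAST b,c → push -10,29. Stack: [-10, 29]
BINARY_OP + → -10 + 29 = 19. Stack: [19]
LOAD_FAST b → push -10. Stack: [19, -10]
BINARY_OP // → 19 // -10 = -2. Stack: [-2]
STORE_FAST s → s=-2. Stack: []
LOAD_FAST a → push 18. Stack: [18]
LOAD_CONST → push 9. Stack: [18, 9]
BINARY_OP % → 18 % 9 = 0. Stack: [0]
STORE_FAST t → t=0. Stack: []
LOAD_FAST_LOAD_FAST a,b → push 18,-10. Stack: [18, -10]
BINARY_OP * → 18 * -10 = -180. Stack: [-180]
STORE_FAST u → u=-180. Stack: []
LOAD_FAST_LOAD_FAST c,c → push 29,29. Stack: [29, 29]
BINARY_OP + → 29 + 29 = 58. Stack: [58]
LOAD_FAST q → push 41. Stack: [58, 41]
BINARY_OP % → 58 % 41 = 17. Stack: [17]
STORE_FAST q → q=17. Stack: []
LOAD_FAST u → push -180. Stack: [-180]
RETURN_VALUE → return -180.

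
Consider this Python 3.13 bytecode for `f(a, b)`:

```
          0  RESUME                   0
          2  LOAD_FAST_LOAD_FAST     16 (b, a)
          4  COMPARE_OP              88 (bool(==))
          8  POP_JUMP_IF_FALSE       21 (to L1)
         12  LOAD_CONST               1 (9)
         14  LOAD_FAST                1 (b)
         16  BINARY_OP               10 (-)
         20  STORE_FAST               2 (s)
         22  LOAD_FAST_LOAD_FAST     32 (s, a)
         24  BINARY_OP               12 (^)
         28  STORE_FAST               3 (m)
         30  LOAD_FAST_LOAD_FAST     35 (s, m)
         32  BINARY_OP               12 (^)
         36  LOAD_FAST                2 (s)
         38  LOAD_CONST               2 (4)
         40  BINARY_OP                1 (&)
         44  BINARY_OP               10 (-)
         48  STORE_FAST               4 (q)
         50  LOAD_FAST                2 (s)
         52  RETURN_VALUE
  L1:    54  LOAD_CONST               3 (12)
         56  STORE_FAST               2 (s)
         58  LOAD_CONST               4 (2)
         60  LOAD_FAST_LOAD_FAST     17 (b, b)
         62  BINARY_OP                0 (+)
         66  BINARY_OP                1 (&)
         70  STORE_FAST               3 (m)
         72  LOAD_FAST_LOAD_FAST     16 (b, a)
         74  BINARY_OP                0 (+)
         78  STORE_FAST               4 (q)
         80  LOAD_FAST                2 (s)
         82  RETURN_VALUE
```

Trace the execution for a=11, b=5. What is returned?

12

LOAD_FAST_LOAD_FAST b,a → push 5,11. Stack: [5, 11]
COMPARE_OP bool(==) → 5 vs 11 = False. Stack: [False]
POP_JUMP_IF_FALSE → pop False; jump. Stack: []
LOAD_CONST → push 12. Stack: [12]
STORE_FAST s → s=12. Stack: []
LOAD_CONST → push 2. Stack: [2]
LOAD_FAST_LOAD_FAST b,b → push 5,5. Stack: [2, 5, 5]
BINARY_OP + → 5 + 5 = 10. Stack: [2, 10]
BINARY_OP & → 2 & 10 = 2. Stack: [2]
STORE_FAST m → m=2. Stack: []
LOAD_FAST_LOAD_FAST b,a → push 5,11. Stack: [5, 11]
BINARY_OP + → 5 + 11 = 16. Stack: [16]
STORE_FAST q → q=16. Stack: []
LOAD_FAST s → push 12. Stack: [12]
RETURN_VALUE → return 12.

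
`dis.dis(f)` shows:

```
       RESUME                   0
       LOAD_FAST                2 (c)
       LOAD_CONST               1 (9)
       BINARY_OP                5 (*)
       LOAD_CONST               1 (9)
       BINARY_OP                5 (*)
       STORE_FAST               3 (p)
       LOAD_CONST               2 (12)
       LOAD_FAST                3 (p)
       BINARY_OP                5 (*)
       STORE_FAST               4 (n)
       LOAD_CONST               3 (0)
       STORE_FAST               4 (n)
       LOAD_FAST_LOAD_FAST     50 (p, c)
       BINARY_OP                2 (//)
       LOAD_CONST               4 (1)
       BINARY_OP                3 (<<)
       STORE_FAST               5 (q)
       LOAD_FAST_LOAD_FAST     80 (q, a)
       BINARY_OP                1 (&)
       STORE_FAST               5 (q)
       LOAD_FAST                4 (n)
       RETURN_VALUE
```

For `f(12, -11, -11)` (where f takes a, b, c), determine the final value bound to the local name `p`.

LOAD_FAST c → push -11. Stack: [-11]
LOAD_CONST → push 9. Stack: [-11, 9]
BINARY_OP * → -11 * 9 = -99. Stack: [-99]
LOAD_CONST → push 9. Stack: [-99, 9]
BINARY_OP * → -99 * 9 = -891. Stack: [-891]
STORE_FAST p → p=-891. Stack: []
LOAD_CONST → push 12. Stack: [12]
LOAD_FAST p → push -891. Stack: [12, -891]
BINARY_OP * → 12 * -891 = -10692. Stack: [-10692]
STORE_FAST n → n=-10692. Stack: []
LOAD_CONST → push 0. Stack: [0]
STORE_FAST n → n=0. Stack: []
LOAD_FAST_LOAD_FAST p,c → push -891,-11. Stack: [-891, -11]
BINARY_OP // → -891 // -11 = 81. Stack: [81]
LOAD_CONST → push 1. Stack: [81, 1]
BINARY_OP << → 81 << 1 = 162. Stack: [162]
STORE_FAST q → q=162. Stack: []
LOAD_FAST_LOAD_FAST q,a → push 162,12. Stack: [162, 12]
BINARY_OP & → 162 & 12 = 0. Stack: [0]
STORE_FAST q → q=0. Stack: []
LOAD_FAST n → push 0. Stack: [0]
RETURN_VALUE → return 0.

-891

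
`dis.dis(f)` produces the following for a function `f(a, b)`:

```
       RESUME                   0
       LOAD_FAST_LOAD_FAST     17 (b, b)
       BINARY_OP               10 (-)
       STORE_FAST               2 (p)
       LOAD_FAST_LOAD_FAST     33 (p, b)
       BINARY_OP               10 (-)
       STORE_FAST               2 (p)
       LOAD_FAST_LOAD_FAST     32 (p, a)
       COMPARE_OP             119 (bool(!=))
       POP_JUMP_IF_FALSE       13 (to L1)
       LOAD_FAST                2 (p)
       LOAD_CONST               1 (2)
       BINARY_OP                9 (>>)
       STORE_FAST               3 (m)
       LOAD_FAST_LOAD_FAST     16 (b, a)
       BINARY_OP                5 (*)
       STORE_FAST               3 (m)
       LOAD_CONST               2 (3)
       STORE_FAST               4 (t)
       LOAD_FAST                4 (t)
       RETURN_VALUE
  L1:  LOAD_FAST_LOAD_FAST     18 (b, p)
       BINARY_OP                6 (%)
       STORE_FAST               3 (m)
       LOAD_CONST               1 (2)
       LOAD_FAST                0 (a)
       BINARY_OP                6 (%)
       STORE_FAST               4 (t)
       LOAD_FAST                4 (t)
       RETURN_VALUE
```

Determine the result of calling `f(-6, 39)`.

3

LOAD_FAST_LOAD_FAST b,b → push 39,39. Stack: [39, 39]
BINARY_OP - → 39 - 39 = 0. Stack: [0]
STORE_FAST p → p=0. Stack: []
LOAD_FAST_LOAD_FAST p,b → push 0,39. Stack: [0, 39]
BINARY_OP - → 0 - 39 = -39. Stack: [-39]
STORE_FAST p → p=-39. Stack: []
LOAD_FAST_LOAD_FAST p,a → push -39,-6. Stack: [-39, -6]
COMPARE_OP bool(!=) → -39 vs -6 = True. Stack: [True]
POP_JUMP_IF_FALSE → pop True; no jump. Stack: []
LOAD_FAST p → push -39. Stack: [-39]
LOAD_CONST → push 2. Stack: [-39, 2]
BINARY_OP >> → -39 >> 2 = -10. Stack: [-10]
STORE_FAST m → m=-10. Stack: []
LOAD_FAST_LOAD_FAST b,a → push 39,-6. Stack: [39, -6]
BINARY_OP * → 39 * -6 = -234. Stack: [-234]
STORE_FAST m → m=-234. Stack: []
LOAD_CONST → push 3. Stack: [3]
STORE_FAST t → t=3. Stack: []
LOAD_FAST t → push 3. Stack: [3]
RETURN_VALUE → return 3.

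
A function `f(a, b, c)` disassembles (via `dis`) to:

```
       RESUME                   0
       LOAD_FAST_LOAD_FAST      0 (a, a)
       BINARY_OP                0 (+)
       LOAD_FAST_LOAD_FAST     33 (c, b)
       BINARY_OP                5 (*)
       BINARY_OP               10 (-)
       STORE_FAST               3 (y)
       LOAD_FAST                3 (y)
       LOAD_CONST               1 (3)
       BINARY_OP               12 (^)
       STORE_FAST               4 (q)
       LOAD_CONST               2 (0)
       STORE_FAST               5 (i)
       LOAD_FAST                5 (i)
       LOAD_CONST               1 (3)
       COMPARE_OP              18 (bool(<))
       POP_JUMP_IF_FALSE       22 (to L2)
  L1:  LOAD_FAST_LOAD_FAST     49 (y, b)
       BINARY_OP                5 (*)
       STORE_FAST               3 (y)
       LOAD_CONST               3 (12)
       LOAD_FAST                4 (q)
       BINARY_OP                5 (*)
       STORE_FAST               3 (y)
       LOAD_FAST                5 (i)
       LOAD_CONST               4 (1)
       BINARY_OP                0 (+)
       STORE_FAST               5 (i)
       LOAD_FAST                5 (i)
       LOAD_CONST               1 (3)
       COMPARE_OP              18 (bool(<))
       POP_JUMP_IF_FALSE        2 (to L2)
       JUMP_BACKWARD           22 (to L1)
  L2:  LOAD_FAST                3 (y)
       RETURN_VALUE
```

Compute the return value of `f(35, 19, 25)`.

-4896

LOAD_FAST_LOAD_FAST a,a → push 35,35
BINARY_OP + → 35 + 35 = 70
LOAD_FAST_LOAD_FAST c,b → push 25,19
BINARY_OP * → 25 * 19 = 475
BINARY_OP - → 70 - 475 = -405
STORE_FAST y → y=-405
LOAD_FAST y → push -405
LOAD_CONST → push 3
BINARY_OP ^ → -405 ^ 3 = -408
STORE_FAST q → q=-408
LOAD_CONST → push 0
STORE_FAST i → i=0
LOAD_FAST i → push 0
LOAD_CONST → push 3
COMPARE_OP bool(<) → 0 vs 3 = True
POP_JUMP_IF_FALSE → pop True; no jump
LOAD_FAST_LOAD_FAST y,b → push -405,19
BINARY_OP * → -405 * 19 = -7695
STORE_FAST y → y=-7695
LOAD_CONST → push 12
LOAD_FAST q → push -408
BINARY_OP * → 12 * -408 = -4896
STORE_FAST y → y=-4896
LOAD_FAST i → push 0
LOAD_CONST → push 1
BINARY_OP + → 0 + 1 = 1
STORE_FAST i → i=1
LOAD_FAST i → push 1
LOAD_CONST → push 3
COMPARE_OP bool(<) → 1 vs 3 = True
POP_JUMP_IF_FALSE → pop True; no jump
LOAD_FAST_LOAD_FAST y,b → push -4896,19
BINARY_OP * → -4896 * 19 = -93024
STORE_FAST y → y=-93024
LOAD_CONST → push 12
LOAD_FAST q → push -408
BINARY_OP * → 12 * -408 = -4896
STORE_FAST y → y=-4896
LOAD_FAST i → push 1
LOAD_CONST → push 1
BINARY_OP + → 1 + 1 = 2
STORE_FAST i → i=2
LOAD_FAST i → push 2
LOAD_CONST → push 3
COMPARE_OP bool(<) → 2 vs 3 = True
POP_JUMP_IF_FALSE → pop True; no jump
LOAD_FAST_LOAD_FAST y,b → push -4896,19
BINARY_OP * → -4896 * 19 = -93024
STORE_FAST y → y=-93024
LOAD_CONST → push 12
LOAD_FAST q → push -408
BINARY_OP * → 12 * -408 = -4896
STORE_FAST y → y=-4896
LOAD_FAST i → push 2
LOAD_CONST → push 1
BINARY_OP + → 2 + 1 = 3
STORE_FAST i → i=3
LOAD_FAST i → push 3
LOAD_CONST → push 3
COMPARE_OP bool(<) → 3 vs 3 = False
POP_JUMP_IF_FALSE → pop False; jump
LOAD_FAST y → push -4896
RETURN_VALUE → return -4896.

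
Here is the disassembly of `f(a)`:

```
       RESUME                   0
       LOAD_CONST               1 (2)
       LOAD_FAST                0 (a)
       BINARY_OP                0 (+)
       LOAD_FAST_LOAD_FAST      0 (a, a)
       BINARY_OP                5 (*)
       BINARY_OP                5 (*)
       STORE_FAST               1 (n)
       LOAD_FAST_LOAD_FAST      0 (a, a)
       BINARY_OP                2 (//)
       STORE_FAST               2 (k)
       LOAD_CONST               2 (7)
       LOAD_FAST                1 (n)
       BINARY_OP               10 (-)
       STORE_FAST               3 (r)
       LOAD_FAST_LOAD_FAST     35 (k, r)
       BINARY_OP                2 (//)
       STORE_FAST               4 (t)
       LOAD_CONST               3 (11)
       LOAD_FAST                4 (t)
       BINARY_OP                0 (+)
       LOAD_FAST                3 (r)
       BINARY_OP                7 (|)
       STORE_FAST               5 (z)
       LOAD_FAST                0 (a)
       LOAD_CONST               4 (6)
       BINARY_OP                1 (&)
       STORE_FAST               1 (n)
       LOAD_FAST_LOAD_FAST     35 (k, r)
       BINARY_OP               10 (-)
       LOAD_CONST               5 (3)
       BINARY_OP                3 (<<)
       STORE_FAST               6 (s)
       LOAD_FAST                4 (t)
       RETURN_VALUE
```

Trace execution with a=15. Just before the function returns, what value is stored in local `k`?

1

LOAD_CONST → push 2. Stack: [2]
LOAD_FAST a → push 15. Stack: [2, 15]
BINARY_OP + → 2 + 15 = 17. Stack: [17]
LOAD_FAST_LOAD_FAST a,a → push 15,15. Stack: [17, 15, 15]
BINARY_OP * → 15 * 15 = 225. Stack: [17, 225]
BINARY_OP * → 17 * 225 = 3825. Stack: [3825]
STORE_FAST n → n=3825. Stack: []
LOAD_FAST_LOAD_FAST a,a → push 15,15. Stack: [15, 15]
BINARY_OP // → 15 // 15 = 1. Stack: [1]
STORE_FAST k → k=1. Stack: []
LOAD_CONST → push 7. Stack: [7]
LOAD_FAST n → push 3825. Stack: [7, 3825]
BINARY_OP - → 7 - 3825 = -3818. Stack: [-3818]
STORE_FAST r → r=-3818. Stack: []
LOAD_FAST_LOAD_FAST k,r → push 1,-3818. Stack: [1, -3818]
BINARY_OP // → 1 // -3818 = -1. Stack: [-1]
STORE_FAST t → t=-1. Stack: []
LOAD_CONST → push 11. Stack: [11]
LOAD_FAST t → push -1. Stack: [11, -1]
BINARY_OP + → 11 + -1 = 10. Stack: [10]
LOAD_FAST r → push -3818. Stack: [10, -3818]
BINARY_OP | → 10 | -3818 = -3810. Stack: [-3810]
STORE_FAST z → z=-3810. Stack: []
LOAD_FAST a → push 15. Stack: [15]
LOAD_CONST → push 6. Stack: [15, 6]
BINARY_OP & → 15 & 6 = 6. Stack: [6]
STORE_FAST n → n=6. Stack: []
LOAD_FAST_LOAD_FAST k,r → push 1,-3818. Stack: [1, -3818]
BINARY_OP - → 1 - -3818 = 3819. Stack: [3819]
LOAD_CONST → push 3. Stack: [3819, 3]
BINARY_OP << → 3819 << 3 = 30552. Stack: [30552]
STORE_FAST s → s=30552. Stack: []
LOAD_FAST t → push -1. Stack: [-1]
RETURN_VALUE → return -1.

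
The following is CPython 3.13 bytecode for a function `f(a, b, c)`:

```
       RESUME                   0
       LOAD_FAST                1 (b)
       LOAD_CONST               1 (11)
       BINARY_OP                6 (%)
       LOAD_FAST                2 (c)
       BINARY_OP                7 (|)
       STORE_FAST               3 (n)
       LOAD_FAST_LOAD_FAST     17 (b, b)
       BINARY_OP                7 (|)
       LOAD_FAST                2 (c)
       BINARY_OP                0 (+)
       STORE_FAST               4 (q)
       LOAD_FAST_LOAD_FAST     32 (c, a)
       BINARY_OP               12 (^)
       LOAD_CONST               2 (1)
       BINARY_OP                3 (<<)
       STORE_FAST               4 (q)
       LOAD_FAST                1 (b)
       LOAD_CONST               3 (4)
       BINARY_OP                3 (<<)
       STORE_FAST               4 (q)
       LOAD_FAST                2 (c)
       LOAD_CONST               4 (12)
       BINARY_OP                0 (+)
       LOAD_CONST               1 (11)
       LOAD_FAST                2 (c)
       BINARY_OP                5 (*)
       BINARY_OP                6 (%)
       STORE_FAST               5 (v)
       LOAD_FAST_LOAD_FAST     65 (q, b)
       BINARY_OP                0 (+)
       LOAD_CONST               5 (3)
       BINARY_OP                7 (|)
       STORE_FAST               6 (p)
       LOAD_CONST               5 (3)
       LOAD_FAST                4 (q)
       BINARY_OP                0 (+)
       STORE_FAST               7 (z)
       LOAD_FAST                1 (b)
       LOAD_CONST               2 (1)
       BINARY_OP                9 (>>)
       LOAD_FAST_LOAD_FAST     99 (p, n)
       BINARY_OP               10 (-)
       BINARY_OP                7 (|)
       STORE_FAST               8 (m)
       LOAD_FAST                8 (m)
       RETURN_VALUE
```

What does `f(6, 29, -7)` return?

LOAD_FAST b → push 29. Stack: [29]
LOAD_CONST → push 11. Stack: [29, 11]
BINARY_OP % → 29 % 11 = 7. Stack: [7]
LOAD_FAST c → push -7. Stack: [7, -7]
BINARY_OP | → 7 | -7 = -1. Stack: [-1]
STORE_FAST n → n=-1. Stack: []
LOAD_FAST_LOAD_FAST b,b → push 29,29. Stack: [29, 29]
BINARY_OP | → 29 | 29 = 29. Stack: [29]
LOAD_FAST c → push -7. Stack: [29, -7]
BINARY_OP + → 29 + -7 = 22. Stack: [22]
STORE_FAST q → q=22. Stack: []
LOAD_FAST_LOAD_FAST c,a → push -7,6. Stack: [-7, 6]
BINARY_OP ^ → -7 ^ 6 = -1. Stack: [-1]
LOAD_CONST → push 1. Stack: [-1, 1]
BINARY_OP << → -1 << 1 = -2. Stack: [-2]
STORE_FAST q → q=-2. Stack: []
LOAD_FAST b → push 29. Stack: [29]
LOAD_CONST → push 4. Stack: [29, 4]
BINARY_OP << → 29 << 4 = 464. Stack: [464]
STORE_FAST q → q=464. Stack: []
LOAD_FAST c → push -7. Stack: [-7]
LOAD_CONST → push 12. Stack: [-7, 12]
BINARY_OP + → -7 + 12 = 5. Stack: [5]
LOAD_CONST → push 11. Stack: [5, 11]
LOAD_FAST c → push -7. Stack: [5, 11, -7]
BINARY_OP * → 11 * -7 = -77. Stack: [5, -77]
BINARY_OP % → 5 % -77 = -72. Stack: [-72]
STORE_FAST v → v=-72. Stack: []
LOAD_FAST_LOAD_FAST q,b → push 464,29. Stack: [464, 29]
BINARY_OP + → 464 + 29 = 493. Stack: [493]
LOAD_CONST → push 3. Stack: [493, 3]
BINARY_OP | → 493 | 3 = 495. Stack: [495]
STORE_FAST p → p=495. Stack: []
LOAD_CONST → push 3. Stack: [3]
LOAD_FAST q → push 464. Stack: [3, 464]
BINARY_OP + → 3 + 464 = 467. Stack: [467]
STORE_FAST z → z=467. Stack: []
LOAD_FAST b → push 29. Stack: [29]
LOAD_CONST → push 1. Stack: [29, 1]
BINARY_OP >> → 29 >> 1 = 14. Stack: [14]
LOAD_FAST_LOAD_FAST p,n → push 495,-1. Stack: [14, 495, -1]
BINARY_OP - → 495 - -1 = 496. Stack: [14, 496]
BINARY_OP | → 14 | 496 = 510. Stack: [510]
STORE_FAST m → m=510. Stack: []
LOAD_FAST m → push 510. Stack: [510]
RETURN_VALUE → return 510.

510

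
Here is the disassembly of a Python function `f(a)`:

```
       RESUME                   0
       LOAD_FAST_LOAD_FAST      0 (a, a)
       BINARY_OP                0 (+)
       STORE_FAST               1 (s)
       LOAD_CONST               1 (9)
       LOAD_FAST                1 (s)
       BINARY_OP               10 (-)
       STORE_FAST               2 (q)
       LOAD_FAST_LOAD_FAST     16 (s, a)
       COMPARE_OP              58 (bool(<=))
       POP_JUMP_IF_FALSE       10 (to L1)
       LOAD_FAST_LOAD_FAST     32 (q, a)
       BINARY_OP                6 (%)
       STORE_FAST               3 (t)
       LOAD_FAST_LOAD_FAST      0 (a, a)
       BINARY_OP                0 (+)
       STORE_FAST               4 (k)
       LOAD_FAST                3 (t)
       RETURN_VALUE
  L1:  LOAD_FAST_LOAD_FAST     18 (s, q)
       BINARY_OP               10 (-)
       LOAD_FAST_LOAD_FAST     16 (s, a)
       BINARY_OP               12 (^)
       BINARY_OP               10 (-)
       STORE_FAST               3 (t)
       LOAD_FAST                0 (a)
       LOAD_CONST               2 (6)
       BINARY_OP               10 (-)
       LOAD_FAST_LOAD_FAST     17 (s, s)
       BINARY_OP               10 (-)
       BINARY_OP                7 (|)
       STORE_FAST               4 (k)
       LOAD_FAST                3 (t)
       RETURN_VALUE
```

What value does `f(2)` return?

LOAD_FAST_LOAD_FAST a,a → push 2,2. Stack: [2, 2]
BINARY_OP + → 2 + 2 = 4. Stack: [4]
STORE_FAST s → s=4. Stack: []
LOAD_CONST → push 9. Stack: [9]
LOAD_FAST s → push 4. Stack: [9, 4]
BINARY_OP - → 9 - 4 = 5. Stack: [5]
STORE_FAST q → q=5. Stack: []
LOAD_FAST_LOAD_FAST s,a → push 4,2. Stack: [4, 2]
COMPARE_OP bool(<=) → 4 vs 2 = False. Stack: [False]
POP_JUMP_IF_FALSE → pop False; jump. Stack: []
LOAD_FAST_LOAD_FAST s,q → push 4,5. Stack: [4, 5]
BINARY_OP - → 4 - 5 = -1. Stack: [-1]
LOAD_FAST_LOAD_FAST s,a → push 4,2. Stack: [-1, 4, 2]
BINARY_OP ^ → 4 ^ 2 = 6. Stack: [-1, 6]
BINARY_OP - → -1 - 6 = -7. Stack: [-7]
STORE_FAST t → t=-7. Stack: []
LOAD_FAST a → push 2. Stack: [2]
LOAD_CONST → push 6. Stack: [2, 6]
BINARY_OP - → 2 - 6 = -4. Stack: [-4]
LOAD_FAST_LOAD_FAST s,s → push 4,4. Stack: [-4, 4, 4]
BINARY_OP - → 4 - 4 = 0. Stack: [-4, 0]
BINARY_OP | → -4 | 0 = -4. Stack: [-4]
STORE_FAST k → k=-4. Stack: []
LOAD_FAST t → push -7. Stack: [-7]
RETURN_VALUE → return -7.

-7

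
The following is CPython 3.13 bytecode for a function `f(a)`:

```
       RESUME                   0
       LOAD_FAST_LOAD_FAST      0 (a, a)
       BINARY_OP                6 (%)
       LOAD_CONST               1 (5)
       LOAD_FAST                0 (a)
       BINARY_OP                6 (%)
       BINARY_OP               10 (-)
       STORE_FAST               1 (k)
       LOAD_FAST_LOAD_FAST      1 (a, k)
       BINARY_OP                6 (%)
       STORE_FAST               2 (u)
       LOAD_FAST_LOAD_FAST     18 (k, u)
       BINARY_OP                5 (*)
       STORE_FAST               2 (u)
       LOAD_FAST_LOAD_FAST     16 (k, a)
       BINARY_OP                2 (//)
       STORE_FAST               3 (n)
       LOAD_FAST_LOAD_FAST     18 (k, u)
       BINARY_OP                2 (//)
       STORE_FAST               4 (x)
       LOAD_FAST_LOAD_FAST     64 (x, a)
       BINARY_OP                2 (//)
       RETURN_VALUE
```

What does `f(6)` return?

LOAD_FAST_LOAD_FAST a,a → push 6,6. Stack: [6, 6]
BINARY_OP % → 6 % 6 = 0. Stack: [0]
LOAD_CONST → push 5. Stack: [0, 5]
LOAD_FAST a → push 6. Stack: [0, 5, 6]
BINARY_OP % → 5 % 6 = 5. Stack: [0, 5]
BINARY_OP - → 0 - 5 = -5. Stack: [-5]
STORE_FAST k → k=-5. Stack: []
LOAD_FAST_LOAD_FAST a,k → push 6,-5. Stack: [6, -5]
BINARY_OP % → 6 % -5 = -4. Stack: [-4]
STORE_FAST u → u=-4. Stack: []
LOAD_FAST_LOAD_FAST k,u → push -5,-4. Stack: [-5, -4]
BINARY_OP * → -5 * -4 = 20. Stack: [20]
STORE_FAST u → u=20. Stack: []
LOAD_FAST_LOAD_FAST k,a → push -5,6. Stack: [-5, 6]
BINARY_OP // → -5 // 6 = -1. Stack: [-1]
STORE_FAST n → n=-1. Stack: []
LOAD_FAST_LOAD_FAST k,u → push -5,20. Stack: [-5, 20]
BINARY_OP // → -5 // 20 = -1. Stack: [-1]
STORE_FAST x → x=-1. Stack: []
LOAD_FAST_LOAD_FAST x,a → push -1,6. Stack: [-1, 6]
BINARY_OP // → -1 // 6 = -1. Stack: [-1]
RETURN_VALUE → return -1.

-1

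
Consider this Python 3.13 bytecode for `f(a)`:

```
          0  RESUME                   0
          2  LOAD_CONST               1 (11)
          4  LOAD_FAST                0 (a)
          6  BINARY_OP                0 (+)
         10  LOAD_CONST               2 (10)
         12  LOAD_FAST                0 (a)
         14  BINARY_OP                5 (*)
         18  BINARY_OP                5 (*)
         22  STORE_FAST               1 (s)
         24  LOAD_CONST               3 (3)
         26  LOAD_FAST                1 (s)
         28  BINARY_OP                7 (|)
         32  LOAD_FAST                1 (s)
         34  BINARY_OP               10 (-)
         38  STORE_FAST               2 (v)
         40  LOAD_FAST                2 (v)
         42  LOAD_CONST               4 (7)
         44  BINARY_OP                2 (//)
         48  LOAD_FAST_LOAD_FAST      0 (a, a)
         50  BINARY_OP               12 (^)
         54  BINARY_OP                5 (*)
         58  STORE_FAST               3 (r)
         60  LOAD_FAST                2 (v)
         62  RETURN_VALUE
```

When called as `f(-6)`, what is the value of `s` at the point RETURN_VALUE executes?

-300

LOAD_CONST → push 11. Stack: [11]
LOAD_FAST a → push -6. Stack: [11, -6]
BINARY_OP + → 11 + -6 = 5. Stack: [5]
LOAD_CONST → push 10. Stack: [5, 10]
LOAD_FAST a → push -6. Stack: [5, 10, -6]
BINARY_OP * → 10 * -6 = -60. Stack: [5, -60]
BINARY_OP * → 5 * -60 = -300. Stack: [-300]
STORE_FAST s → s=-300. Stack: []
LOAD_CONST → push 3. Stack: [3]
LOAD_FAST s → push -300. Stack: [3, -300]
BINARY_OP | → 3 | -300 = -297. Stack: [-297]
LOAD_FAST s → push -300. Stack: [-297, -300]
BINARY_OP - → -297 - -300 = 3. Stack: [3]
STORE_FAST v → v=3. Stack: []
LOAD_FAST v → push 3. Stack: [3]
LOAD_CONST → push 7. Stack: [3, 7]
BINARY_OP // → 3 // 7 = 0. Stack: [0]
LOAD_FAST_LOAD_FAST a,a → push -6,-6. Stack: [0, -6, -6]
BINARY_OP ^ → -6 ^ -6 = 0. Stack: [0, 0]
BINARY_OP * → 0 * 0 = 0. Stack: [0]
STORE_FAST r → r=0. Stack: []
LOAD_FAST v → push 3. Stack: [3]
RETURN_VALUE → return 3.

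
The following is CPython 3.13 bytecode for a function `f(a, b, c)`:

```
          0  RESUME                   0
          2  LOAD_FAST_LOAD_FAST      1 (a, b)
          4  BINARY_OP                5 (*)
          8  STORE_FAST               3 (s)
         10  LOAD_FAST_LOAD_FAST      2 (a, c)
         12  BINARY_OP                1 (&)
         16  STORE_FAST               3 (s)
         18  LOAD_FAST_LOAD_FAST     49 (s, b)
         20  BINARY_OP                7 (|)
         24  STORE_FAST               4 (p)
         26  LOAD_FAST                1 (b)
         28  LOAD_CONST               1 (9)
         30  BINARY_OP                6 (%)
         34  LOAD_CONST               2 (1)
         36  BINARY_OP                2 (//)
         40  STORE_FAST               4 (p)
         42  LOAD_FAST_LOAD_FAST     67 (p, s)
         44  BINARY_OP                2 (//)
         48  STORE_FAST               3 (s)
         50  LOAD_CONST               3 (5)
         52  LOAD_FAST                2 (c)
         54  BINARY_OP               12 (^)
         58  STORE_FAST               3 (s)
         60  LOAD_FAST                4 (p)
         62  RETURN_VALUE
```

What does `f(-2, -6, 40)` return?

LOAD_FAST_LOAD_FAST a,b → push -2,-6. Stack: [-2, -6]
BINARY_OP * → -2 * -6 = 12. Stack: [12]
STORE_FAST s → s=12. Stack: []
LOAD_FAST_LOAD_FAST a,c → push -2,40. Stack: [-2, 40]
BINARY_OP & → -2 & 40 = 40. Stack: [40]
STORE_FAST s → s=40. Stack: []
LOAD_FAST_LOAD_FAST s,b → push 40,-6. Stack: [40, -6]
BINARY_OP | → 40 | -6 = -6. Stack: [-6]
STORE_FAST p → p=-6. Stack: []
LOAD_FAST b → push -6. Stack: [-6]
LOAD_CONST → push 9. Stack: [-6, 9]
BINARY_OP % → -6 % 9 = 3. Stack: [3]
LOAD_CONST → push 1. Stack: [3, 1]
BINARY_OP // → 3 // 1 = 3. Stack: [3]
STORE_FAST p → p=3. Stack: []
LOAD_FAST_LOAD_FAST p,s → push 3,40. Stack: [3, 40]
BINARY_OP // → 3 // 40 = 0. Stack: [0]
STORE_FAST s → s=0. Stack: []
LOAD_CONST → push 5. Stack: [5]
LOAD_FAST c → push 40. Stack: [5, 40]
BINARY_OP ^ → 5 ^ 40 = 45. Stack: [45]
STORE_FAST s → s=45. Stack: []
LOAD_FAST p → push 3. Stack: [3]
RETURN_VALUE → return 3.

3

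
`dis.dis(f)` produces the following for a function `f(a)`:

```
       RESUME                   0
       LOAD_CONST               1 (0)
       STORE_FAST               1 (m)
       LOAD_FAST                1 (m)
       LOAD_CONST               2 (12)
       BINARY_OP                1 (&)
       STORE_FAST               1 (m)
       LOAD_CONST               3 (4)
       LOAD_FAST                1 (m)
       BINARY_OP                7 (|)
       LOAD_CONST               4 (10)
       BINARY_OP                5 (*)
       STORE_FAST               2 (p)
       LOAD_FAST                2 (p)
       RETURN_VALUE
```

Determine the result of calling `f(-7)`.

40

LOAD_CONST → push 0. Stack: [0]
STORE_FAST m → m=0. Stack: []
LOAD_FAST m → push 0. Stack: [0]
LOAD_CONST → push 12. Stack: [0, 12]
BINARY_OP & → 0 & 12 = 0. Stack: [0]
STORE_FAST m → m=0. Stack: []
LOAD_CONST → push 4. Stack: [4]
LOAD_FAST m → push 0. Stack: [4, 0]
BINARY_OP | → 4 | 0 = 4. Stack: [4]
LOAD_CONST → push 10. Stack: [4, 10]
BINARY_OP * → 4 * 10 = 40. Stack: [40]
STORE_FAST p → p=40. Stack: []
LOAD_FAST p → push 40. Stack: [40]
RETURN_VALUE → return 40.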